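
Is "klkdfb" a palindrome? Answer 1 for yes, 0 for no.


Input: klkdfb
Reversed: bfdklk
  Compare pos 0 ('k') with pos 5 ('b'): MISMATCH
  Compare pos 1 ('l') with pos 4 ('f'): MISMATCH
  Compare pos 2 ('k') with pos 3 ('d'): MISMATCH
Result: not a palindrome

0


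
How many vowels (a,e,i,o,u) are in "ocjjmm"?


Input: ocjjmm
Checking each character:
  'o' at position 0: vowel (running total: 1)
  'c' at position 1: consonant
  'j' at position 2: consonant
  'j' at position 3: consonant
  'm' at position 4: consonant
  'm' at position 5: consonant
Total vowels: 1

1


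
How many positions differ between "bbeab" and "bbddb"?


Comparing "bbeab" and "bbddb" position by position:
  Position 0: 'b' vs 'b' => same
  Position 1: 'b' vs 'b' => same
  Position 2: 'e' vs 'd' => DIFFER
  Position 3: 'a' vs 'd' => DIFFER
  Position 4: 'b' vs 'b' => same
Positions that differ: 2

2


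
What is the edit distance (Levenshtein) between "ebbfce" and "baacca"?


Computing edit distance: "ebbfce" -> "baacca"
DP table:
           b    a    a    c    c    a
      0    1    2    3    4    5    6
  e   1    1    2    3    4    5    6
  b   2    1    2    3    4    5    6
  b   3    2    2    3    4    5    6
  f   4    3    3    3    4    5    6
  c   5    4    4    4    3    4    5
  e   6    5    5    5    4    4    5
Edit distance = dp[6][6] = 5

5


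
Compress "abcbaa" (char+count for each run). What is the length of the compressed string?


Input: abcbaa
Runs:
  'a' x 1 => "a1"
  'b' x 1 => "b1"
  'c' x 1 => "c1"
  'b' x 1 => "b1"
  'a' x 2 => "a2"
Compressed: "a1b1c1b1a2"
Compressed length: 10

10


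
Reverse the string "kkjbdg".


Input: kkjbdg
Reading characters right to left:
  Position 5: 'g'
  Position 4: 'd'
  Position 3: 'b'
  Position 2: 'j'
  Position 1: 'k'
  Position 0: 'k'
Reversed: gdbjkk

gdbjkk


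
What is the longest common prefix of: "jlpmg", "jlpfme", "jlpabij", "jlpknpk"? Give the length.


Words: jlpmg, jlpfme, jlpabij, jlpknpk
  Position 0: all 'j' => match
  Position 1: all 'l' => match
  Position 2: all 'p' => match
  Position 3: ('m', 'f', 'a', 'k') => mismatch, stop
LCP = "jlp" (length 3)

3


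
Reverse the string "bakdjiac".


Input: bakdjiac
Reading characters right to left:
  Position 7: 'c'
  Position 6: 'a'
  Position 5: 'i'
  Position 4: 'j'
  Position 3: 'd'
  Position 2: 'k'
  Position 1: 'a'
  Position 0: 'b'
Reversed: caijdkab

caijdkab


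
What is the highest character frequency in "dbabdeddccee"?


Input: dbabdeddccee
Character counts:
  'a': 1
  'b': 2
  'c': 2
  'd': 4
  'e': 3
Maximum frequency: 4

4


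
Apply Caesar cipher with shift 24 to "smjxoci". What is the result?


Caesar cipher: shift "smjxoci" by 24
  's' (pos 18) + 24 = pos 16 = 'q'
  'm' (pos 12) + 24 = pos 10 = 'k'
  'j' (pos 9) + 24 = pos 7 = 'h'
  'x' (pos 23) + 24 = pos 21 = 'v'
  'o' (pos 14) + 24 = pos 12 = 'm'
  'c' (pos 2) + 24 = pos 0 = 'a'
  'i' (pos 8) + 24 = pos 6 = 'g'
Result: qkhvmag

qkhvmag


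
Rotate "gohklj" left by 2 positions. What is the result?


Input: "gohklj", rotate left by 2
First 2 characters: "go"
Remaining characters: "hklj"
Concatenate remaining + first: "hklj" + "go" = "hkljgo"

hkljgo


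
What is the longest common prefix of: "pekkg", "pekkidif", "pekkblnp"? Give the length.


Words: pekkg, pekkidif, pekkblnp
  Position 0: all 'p' => match
  Position 1: all 'e' => match
  Position 2: all 'k' => match
  Position 3: all 'k' => match
  Position 4: ('g', 'i', 'b') => mismatch, stop
LCP = "pekk" (length 4)

4


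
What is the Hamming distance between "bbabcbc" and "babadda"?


Comparing "bbabcbc" and "babadda" position by position:
  Position 0: 'b' vs 'b' => same
  Position 1: 'b' vs 'a' => differ
  Position 2: 'a' vs 'b' => differ
  Position 3: 'b' vs 'a' => differ
  Position 4: 'c' vs 'd' => differ
  Position 5: 'b' vs 'd' => differ
  Position 6: 'c' vs 'a' => differ
Total differences (Hamming distance): 6

6


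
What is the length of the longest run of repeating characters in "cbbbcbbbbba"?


Input: "cbbbcbbbbba"
Scanning for longest run:
  Position 1 ('b'): new char, reset run to 1
  Position 2 ('b'): continues run of 'b', length=2
  Position 3 ('b'): continues run of 'b', length=3
  Position 4 ('c'): new char, reset run to 1
  Position 5 ('b'): new char, reset run to 1
  Position 6 ('b'): continues run of 'b', length=2
  Position 7 ('b'): continues run of 'b', length=3
  Position 8 ('b'): continues run of 'b', length=4
  Position 9 ('b'): continues run of 'b', length=5
  Position 10 ('a'): new char, reset run to 1
Longest run: 'b' with length 5

5


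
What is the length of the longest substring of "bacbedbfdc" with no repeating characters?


Input: "bacbedbfdc"
Sliding window (track last position of each char):
  Position 0 ('b'): window [0,0] length 1 -- new best
  Position 1 ('a'): window [0,1] length 2 -- new best
  Position 2 ('c'): window [0,2] length 3 -- new best
  Position 3 ('b'): repeat (last at 0), move window start to 1
  Position 3 ('b'): window [1,3] length 3
  Position 4 ('e'): window [1,4] length 4 -- new best
  Position 5 ('d'): window [1,5] length 5 -- new best
  Position 6 ('b'): repeat (last at 3), move window start to 4
  Position 6 ('b'): window [4,6] length 3
  Position 7 ('f'): window [4,7] length 4
  Position 8 ('d'): repeat (last at 5), move window start to 6
  Position 8 ('d'): window [6,8] length 3
  Position 9 ('c'): window [6,9] length 4
Longest substring with no repeats: "acbed" with length 5

5


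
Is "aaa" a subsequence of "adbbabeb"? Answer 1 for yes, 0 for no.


Check if "aaa" is a subsequence of "adbbabeb"
Greedy scan:
  Position 0 ('a'): matches sub[0] = 'a'
  Position 1 ('d'): no match needed
  Position 2 ('b'): no match needed
  Position 3 ('b'): no match needed
  Position 4 ('a'): matches sub[1] = 'a'
  Position 5 ('b'): no match needed
  Position 6 ('e'): no match needed
  Position 7 ('b'): no match needed
Only matched 2/3 characters => not a subsequence

0


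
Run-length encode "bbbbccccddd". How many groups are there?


Input: bbbbccccddd
Scanning for consecutive runs:
  Group 1: 'b' x 4 (positions 0-3)
  Group 2: 'c' x 4 (positions 4-7)
  Group 3: 'd' x 3 (positions 8-10)
Total groups: 3

3


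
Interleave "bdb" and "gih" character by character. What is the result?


Interleaving "bdb" and "gih":
  Position 0: 'b' from first, 'g' from second => "bg"
  Position 1: 'd' from first, 'i' from second => "di"
  Position 2: 'b' from first, 'h' from second => "bh"
Result: bgdibh

bgdibh


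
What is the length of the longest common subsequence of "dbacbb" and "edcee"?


LCS of "dbacbb" and "edcee"
DP table:
           e    d    c    e    e
      0    0    0    0    0    0
  d   0    0    1    1    1    1
  b   0    0    1    1    1    1
  a   0    0    1    1    1    1
  c   0    0    1    2    2    2
  b   0    0    1    2    2    2
  b   0    0    1    2    2    2
LCS length = dp[6][5] = 2

2


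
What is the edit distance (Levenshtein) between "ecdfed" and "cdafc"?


Computing edit distance: "ecdfed" -> "cdafc"
DP table:
           c    d    a    f    c
      0    1    2    3    4    5
  e   1    1    2    3    4    5
  c   2    1    2    3    4    4
  d   3    2    1    2    3    4
  f   4    3    2    2    2    3
  e   5    4    3    3    3    3
  d   6    5    4    4    4    4
Edit distance = dp[6][5] = 4

4


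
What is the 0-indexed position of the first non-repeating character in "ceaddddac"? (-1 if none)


Input: ceaddddac
Character frequencies:
  'a': 2
  'c': 2
  'd': 4
  'e': 1
Scanning left to right for freq == 1:
  Position 0 ('c'): freq=2, skip
  Position 1 ('e'): unique! => answer = 1

1


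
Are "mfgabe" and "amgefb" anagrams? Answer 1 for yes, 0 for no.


Strings: "mfgabe", "amgefb"
Sorted first:  abefgm
Sorted second: abefgm
Sorted forms match => anagrams

1


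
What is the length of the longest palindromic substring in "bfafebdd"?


Input: "bfafebdd"
Checking substrings for palindromes:
  [1:4] "faf" (len 3) => palindrome
  [6:8] "dd" (len 2) => palindrome
Longest palindromic substring: "faf" with length 3

3


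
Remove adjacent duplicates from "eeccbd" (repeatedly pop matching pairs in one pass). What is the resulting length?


Input: eeccbd
Stack-based adjacent duplicate removal:
  Read 'e': push. Stack: e
  Read 'e': matches stack top 'e' => pop. Stack: (empty)
  Read 'c': push. Stack: c
  Read 'c': matches stack top 'c' => pop. Stack: (empty)
  Read 'b': push. Stack: b
  Read 'd': push. Stack: bd
Final stack: "bd" (length 2)

2


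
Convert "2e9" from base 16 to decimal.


Input: "2e9" in base 16
Positional expansion:
  Digit '2' (value 2) x 16^2 = 512
  Digit 'e' (value 14) x 16^1 = 224
  Digit '9' (value 9) x 16^0 = 9
Sum = 745

745


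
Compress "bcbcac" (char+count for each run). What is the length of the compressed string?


Input: bcbcac
Runs:
  'b' x 1 => "b1"
  'c' x 1 => "c1"
  'b' x 1 => "b1"
  'c' x 1 => "c1"
  'a' x 1 => "a1"
  'c' x 1 => "c1"
Compressed: "b1c1b1c1a1c1"
Compressed length: 12

12


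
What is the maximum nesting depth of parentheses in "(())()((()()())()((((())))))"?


Input: "(())()((()()())()((((())))))"
Tracking depth:
  Position 0 '(': depth becomes 1
  Position 1 '(': depth becomes 2
  Position 2 ')': depth becomes 1
  Position 3 ')': depth becomes 0
  Position 4 '(': depth becomes 1
  Position 5 ')': depth becomes 0
  Position 6 '(': depth becomes 1
  Position 7 '(': depth becomes 2
  Position 8 '(': depth becomes 3
  Position 9 ')': depth becomes 2
  Position 10 '(': depth becomes 3
  Position 11 ')': depth becomes 2
  Position 12 '(': depth becomes 3
  Position 13 ')': depth becomes 2
  Position 14 ')': depth becomes 1
  Position 15 '(': depth becomes 2
  Position 16 ')': depth becomes 1
  Position 17 '(': depth becomes 2
  Position 18 '(': depth becomes 3
  Position 19 '(': depth becomes 4
  Position 20 '(': depth becomes 5
  Position 21 '(': depth becomes 6
  Position 22 ')': depth becomes 5
  Position 23 ')': depth becomes 4
  Position 24 ')': depth becomes 3
  Position 25 ')': depth becomes 2
  Position 26 ')': depth becomes 1
  Position 27 ')': depth becomes 0
Maximum depth reached: 6

6


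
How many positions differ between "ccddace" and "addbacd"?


Comparing "ccddace" and "addbacd" position by position:
  Position 0: 'c' vs 'a' => DIFFER
  Position 1: 'c' vs 'd' => DIFFER
  Position 2: 'd' vs 'd' => same
  Position 3: 'd' vs 'b' => DIFFER
  Position 4: 'a' vs 'a' => same
  Position 5: 'c' vs 'c' => same
  Position 6: 'e' vs 'd' => DIFFER
Positions that differ: 4

4


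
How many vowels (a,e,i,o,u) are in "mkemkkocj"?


Input: mkemkkocj
Checking each character:
  'm' at position 0: consonant
  'k' at position 1: consonant
  'e' at position 2: vowel (running total: 1)
  'm' at position 3: consonant
  'k' at position 4: consonant
  'k' at position 5: consonant
  'o' at position 6: vowel (running total: 2)
  'c' at position 7: consonant
  'j' at position 8: consonant
Total vowels: 2

2


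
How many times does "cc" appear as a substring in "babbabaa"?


Searching for "cc" in "babbabaa"
Scanning each position:
  Position 0: "ba" => no
  Position 1: "ab" => no
  Position 2: "bb" => no
  Position 3: "ba" => no
  Position 4: "ab" => no
  Position 5: "ba" => no
  Position 6: "aa" => no
Total occurrences: 0

0


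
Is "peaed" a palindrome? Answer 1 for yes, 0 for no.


Input: peaed
Reversed: deaep
  Compare pos 0 ('p') with pos 4 ('d'): MISMATCH
  Compare pos 1 ('e') with pos 3 ('e'): match
Result: not a palindrome

0


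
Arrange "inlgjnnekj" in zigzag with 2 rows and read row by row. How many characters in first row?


Zigzag "inlgjnnekj" into 2 rows:
Placing characters:
  'i' => row 0
  'n' => row 1
  'l' => row 0
  'g' => row 1
  'j' => row 0
  'n' => row 1
  'n' => row 0
  'e' => row 1
  'k' => row 0
  'j' => row 1
Rows:
  Row 0: "iljnk"
  Row 1: "ngnej"
First row length: 5

5


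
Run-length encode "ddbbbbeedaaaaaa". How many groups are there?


Input: ddbbbbeedaaaaaa
Scanning for consecutive runs:
  Group 1: 'd' x 2 (positions 0-1)
  Group 2: 'b' x 4 (positions 2-5)
  Group 3: 'e' x 2 (positions 6-7)
  Group 4: 'd' x 1 (positions 8-8)
  Group 5: 'a' x 6 (positions 9-14)
Total groups: 5

5


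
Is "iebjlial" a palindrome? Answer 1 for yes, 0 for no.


Input: iebjlial
Reversed: lailjbei
  Compare pos 0 ('i') with pos 7 ('l'): MISMATCH
  Compare pos 1 ('e') with pos 6 ('a'): MISMATCH
  Compare pos 2 ('b') with pos 5 ('i'): MISMATCH
  Compare pos 3 ('j') with pos 4 ('l'): MISMATCH
Result: not a palindrome

0


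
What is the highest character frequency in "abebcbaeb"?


Input: abebcbaeb
Character counts:
  'a': 2
  'b': 4
  'c': 1
  'e': 2
Maximum frequency: 4

4


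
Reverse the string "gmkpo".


Input: gmkpo
Reading characters right to left:
  Position 4: 'o'
  Position 3: 'p'
  Position 2: 'k'
  Position 1: 'm'
  Position 0: 'g'
Reversed: opkmg

opkmg


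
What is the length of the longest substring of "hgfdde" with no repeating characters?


Input: "hgfdde"
Sliding window (track last position of each char):
  Position 0 ('h'): window [0,0] length 1 -- new best
  Position 1 ('g'): window [0,1] length 2 -- new best
  Position 2 ('f'): window [0,2] length 3 -- new best
  Position 3 ('d'): window [0,3] length 4 -- new best
  Position 4 ('d'): repeat (last at 3), move window start to 4
  Position 4 ('d'): window [4,4] length 1
  Position 5 ('e'): window [4,5] length 2
Longest substring with no repeats: "hgfd" with length 4

4


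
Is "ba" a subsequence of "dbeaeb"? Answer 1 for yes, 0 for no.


Check if "ba" is a subsequence of "dbeaeb"
Greedy scan:
  Position 0 ('d'): no match needed
  Position 1 ('b'): matches sub[0] = 'b'
  Position 2 ('e'): no match needed
  Position 3 ('a'): matches sub[1] = 'a'
  Position 4 ('e'): no match needed
  Position 5 ('b'): no match needed
All 2 characters matched => is a subsequence

1


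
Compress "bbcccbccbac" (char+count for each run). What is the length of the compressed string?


Input: bbcccbccbac
Runs:
  'b' x 2 => "b2"
  'c' x 3 => "c3"
  'b' x 1 => "b1"
  'c' x 2 => "c2"
  'b' x 1 => "b1"
  'a' x 1 => "a1"
  'c' x 1 => "c1"
Compressed: "b2c3b1c2b1a1c1"
Compressed length: 14

14


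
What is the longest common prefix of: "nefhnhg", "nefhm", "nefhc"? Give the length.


Words: nefhnhg, nefhm, nefhc
  Position 0: all 'n' => match
  Position 1: all 'e' => match
  Position 2: all 'f' => match
  Position 3: all 'h' => match
  Position 4: ('n', 'm', 'c') => mismatch, stop
LCP = "nefh" (length 4)

4


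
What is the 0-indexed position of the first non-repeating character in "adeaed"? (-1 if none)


Input: adeaed
Character frequencies:
  'a': 2
  'd': 2
  'e': 2
Scanning left to right for freq == 1:
  Position 0 ('a'): freq=2, skip
  Position 1 ('d'): freq=2, skip
  Position 2 ('e'): freq=2, skip
  Position 3 ('a'): freq=2, skip
  Position 4 ('e'): freq=2, skip
  Position 5 ('d'): freq=2, skip
  No unique character found => answer = -1

-1


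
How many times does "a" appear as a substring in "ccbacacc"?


Searching for "a" in "ccbacacc"
Scanning each position:
  Position 0: "c" => no
  Position 1: "c" => no
  Position 2: "b" => no
  Position 3: "a" => MATCH
  Position 4: "c" => no
  Position 5: "a" => MATCH
  Position 6: "c" => no
  Position 7: "c" => no
Total occurrences: 2

2


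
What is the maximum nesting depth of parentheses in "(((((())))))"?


Input: "(((((())))))"
Tracking depth:
  Position 0 '(': depth becomes 1
  Position 1 '(': depth becomes 2
  Position 2 '(': depth becomes 3
  Position 3 '(': depth becomes 4
  Position 4 '(': depth becomes 5
  Position 5 '(': depth becomes 6
  Position 6 ')': depth becomes 5
  Position 7 ')': depth becomes 4
  Position 8 ')': depth becomes 3
  Position 9 ')': depth becomes 2
  Position 10 ')': depth becomes 1
  Position 11 ')': depth becomes 0
Maximum depth reached: 6

6


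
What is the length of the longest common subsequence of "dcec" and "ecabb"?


LCS of "dcec" and "ecabb"
DP table:
           e    c    a    b    b
      0    0    0    0    0    0
  d   0    0    0    0    0    0
  c   0    0    1    1    1    1
  e   0    1    1    1    1    1
  c   0    1    2    2    2    2
LCS length = dp[4][5] = 2

2


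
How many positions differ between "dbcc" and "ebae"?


Comparing "dbcc" and "ebae" position by position:
  Position 0: 'd' vs 'e' => DIFFER
  Position 1: 'b' vs 'b' => same
  Position 2: 'c' vs 'a' => DIFFER
  Position 3: 'c' vs 'e' => DIFFER
Positions that differ: 3

3


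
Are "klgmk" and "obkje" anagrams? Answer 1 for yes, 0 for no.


Strings: "klgmk", "obkje"
Sorted first:  gkklm
Sorted second: bejko
Differ at position 0: 'g' vs 'b' => not anagrams

0


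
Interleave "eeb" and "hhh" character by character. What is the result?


Interleaving "eeb" and "hhh":
  Position 0: 'e' from first, 'h' from second => "eh"
  Position 1: 'e' from first, 'h' from second => "eh"
  Position 2: 'b' from first, 'h' from second => "bh"
Result: ehehbh

ehehbh


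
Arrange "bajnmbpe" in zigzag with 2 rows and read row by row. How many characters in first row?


Zigzag "bajnmbpe" into 2 rows:
Placing characters:
  'b' => row 0
  'a' => row 1
  'j' => row 0
  'n' => row 1
  'm' => row 0
  'b' => row 1
  'p' => row 0
  'e' => row 1
Rows:
  Row 0: "bjmp"
  Row 1: "anbe"
First row length: 4

4


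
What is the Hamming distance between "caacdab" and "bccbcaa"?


Comparing "caacdab" and "bccbcaa" position by position:
  Position 0: 'c' vs 'b' => differ
  Position 1: 'a' vs 'c' => differ
  Position 2: 'a' vs 'c' => differ
  Position 3: 'c' vs 'b' => differ
  Position 4: 'd' vs 'c' => differ
  Position 5: 'a' vs 'a' => same
  Position 6: 'b' vs 'a' => differ
Total differences (Hamming distance): 6

6


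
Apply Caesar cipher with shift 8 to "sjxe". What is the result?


Caesar cipher: shift "sjxe" by 8
  's' (pos 18) + 8 = pos 0 = 'a'
  'j' (pos 9) + 8 = pos 17 = 'r'
  'x' (pos 23) + 8 = pos 5 = 'f'
  'e' (pos 4) + 8 = pos 12 = 'm'
Result: arfm

arfm


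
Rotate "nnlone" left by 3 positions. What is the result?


Input: "nnlone", rotate left by 3
First 3 characters: "nnl"
Remaining characters: "one"
Concatenate remaining + first: "one" + "nnl" = "onennl"

onennl


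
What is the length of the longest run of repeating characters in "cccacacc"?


Input: "cccacacc"
Scanning for longest run:
  Position 1 ('c'): continues run of 'c', length=2
  Position 2 ('c'): continues run of 'c', length=3
  Position 3 ('a'): new char, reset run to 1
  Position 4 ('c'): new char, reset run to 1
  Position 5 ('a'): new char, reset run to 1
  Position 6 ('c'): new char, reset run to 1
  Position 7 ('c'): continues run of 'c', length=2
Longest run: 'c' with length 3

3


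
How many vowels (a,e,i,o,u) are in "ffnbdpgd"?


Input: ffnbdpgd
Checking each character:
  'f' at position 0: consonant
  'f' at position 1: consonant
  'n' at position 2: consonant
  'b' at position 3: consonant
  'd' at position 4: consonant
  'p' at position 5: consonant
  'g' at position 6: consonant
  'd' at position 7: consonant
Total vowels: 0

0


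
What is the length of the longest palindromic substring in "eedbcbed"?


Input: "eedbcbed"
Checking substrings for palindromes:
  [3:6] "bcb" (len 3) => palindrome
  [0:2] "ee" (len 2) => palindrome
Longest palindromic substring: "bcb" with length 3

3


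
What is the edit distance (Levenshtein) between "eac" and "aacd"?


Computing edit distance: "eac" -> "aacd"
DP table:
           a    a    c    d
      0    1    2    3    4
  e   1    1    2    3    4
  a   2    1    1    2    3
  c   3    2    2    1    2
Edit distance = dp[3][4] = 2

2


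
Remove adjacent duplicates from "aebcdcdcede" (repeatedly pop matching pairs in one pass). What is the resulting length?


Input: aebcdcdcede
Stack-based adjacent duplicate removal:
  Read 'a': push. Stack: a
  Read 'e': push. Stack: ae
  Read 'b': push. Stack: aeb
  Read 'c': push. Stack: aebc
  Read 'd': push. Stack: aebcd
  Read 'c': push. Stack: aebcdc
  Read 'd': push. Stack: aebcdcd
  Read 'c': push. Stack: aebcdcdc
  Read 'e': push. Stack: aebcdcdce
  Read 'd': push. Stack: aebcdcdced
  Read 'e': push. Stack: aebcdcdcede
Final stack: "aebcdcdcede" (length 11)

11


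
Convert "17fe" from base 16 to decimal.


Input: "17fe" in base 16
Positional expansion:
  Digit '1' (value 1) x 16^3 = 4096
  Digit '7' (value 7) x 16^2 = 1792
  Digit 'f' (value 15) x 16^1 = 240
  Digit 'e' (value 14) x 16^0 = 14
Sum = 6142

6142


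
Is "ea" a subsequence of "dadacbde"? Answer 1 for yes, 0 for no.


Check if "ea" is a subsequence of "dadacbde"
Greedy scan:
  Position 0 ('d'): no match needed
  Position 1 ('a'): no match needed
  Position 2 ('d'): no match needed
  Position 3 ('a'): no match needed
  Position 4 ('c'): no match needed
  Position 5 ('b'): no match needed
  Position 6 ('d'): no match needed
  Position 7 ('e'): matches sub[0] = 'e'
Only matched 1/2 characters => not a subsequence

0


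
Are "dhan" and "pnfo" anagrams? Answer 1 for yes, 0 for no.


Strings: "dhan", "pnfo"
Sorted first:  adhn
Sorted second: fnop
Differ at position 0: 'a' vs 'f' => not anagrams

0


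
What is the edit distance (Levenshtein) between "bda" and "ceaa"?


Computing edit distance: "bda" -> "ceaa"
DP table:
           c    e    a    a
      0    1    2    3    4
  b   1    1    2    3    4
  d   2    2    2    3    4
  a   3    3    3    2    3
Edit distance = dp[3][4] = 3

3


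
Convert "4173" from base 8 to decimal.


Input: "4173" in base 8
Positional expansion:
  Digit '4' (value 4) x 8^3 = 2048
  Digit '1' (value 1) x 8^2 = 64
  Digit '7' (value 7) x 8^1 = 56
  Digit '3' (value 3) x 8^0 = 3
Sum = 2171

2171


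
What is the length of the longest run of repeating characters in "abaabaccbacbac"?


Input: "abaabaccbacbac"
Scanning for longest run:
  Position 1 ('b'): new char, reset run to 1
  Position 2 ('a'): new char, reset run to 1
  Position 3 ('a'): continues run of 'a', length=2
  Position 4 ('b'): new char, reset run to 1
  Position 5 ('a'): new char, reset run to 1
  Position 6 ('c'): new char, reset run to 1
  Position 7 ('c'): continues run of 'c', length=2
  Position 8 ('b'): new char, reset run to 1
  Position 9 ('a'): new char, reset run to 1
  Position 10 ('c'): new char, reset run to 1
  Position 11 ('b'): new char, reset run to 1
  Position 12 ('a'): new char, reset run to 1
  Position 13 ('c'): new char, reset run to 1
Longest run: 'a' with length 2

2


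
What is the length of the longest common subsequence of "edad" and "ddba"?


LCS of "edad" and "ddba"
DP table:
           d    d    b    a
      0    0    0    0    0
  e   0    0    0    0    0
  d   0    1    1    1    1
  a   0    1    1    1    2
  d   0    1    2    2    2
LCS length = dp[4][4] = 2

2


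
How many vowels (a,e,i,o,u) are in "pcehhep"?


Input: pcehhep
Checking each character:
  'p' at position 0: consonant
  'c' at position 1: consonant
  'e' at position 2: vowel (running total: 1)
  'h' at position 3: consonant
  'h' at position 4: consonant
  'e' at position 5: vowel (running total: 2)
  'p' at position 6: consonant
Total vowels: 2

2


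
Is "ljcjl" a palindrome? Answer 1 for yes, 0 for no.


Input: ljcjl
Reversed: ljcjl
  Compare pos 0 ('l') with pos 4 ('l'): match
  Compare pos 1 ('j') with pos 3 ('j'): match
Result: palindrome

1


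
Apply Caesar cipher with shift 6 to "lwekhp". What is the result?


Caesar cipher: shift "lwekhp" by 6
  'l' (pos 11) + 6 = pos 17 = 'r'
  'w' (pos 22) + 6 = pos 2 = 'c'
  'e' (pos 4) + 6 = pos 10 = 'k'
  'k' (pos 10) + 6 = pos 16 = 'q'
  'h' (pos 7) + 6 = pos 13 = 'n'
  'p' (pos 15) + 6 = pos 21 = 'v'
Result: rckqnv

rckqnv


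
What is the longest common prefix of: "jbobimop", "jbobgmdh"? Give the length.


Words: jbobimop, jbobgmdh
  Position 0: all 'j' => match
  Position 1: all 'b' => match
  Position 2: all 'o' => match
  Position 3: all 'b' => match
  Position 4: ('i', 'g') => mismatch, stop
LCP = "jbob" (length 4)

4


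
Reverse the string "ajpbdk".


Input: ajpbdk
Reading characters right to left:
  Position 5: 'k'
  Position 4: 'd'
  Position 3: 'b'
  Position 2: 'p'
  Position 1: 'j'
  Position 0: 'a'
Reversed: kdbpja

kdbpja


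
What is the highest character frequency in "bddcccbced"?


Input: bddcccbced
Character counts:
  'b': 2
  'c': 4
  'd': 3
  'e': 1
Maximum frequency: 4

4


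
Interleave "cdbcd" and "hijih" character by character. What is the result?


Interleaving "cdbcd" and "hijih":
  Position 0: 'c' from first, 'h' from second => "ch"
  Position 1: 'd' from first, 'i' from second => "di"
  Position 2: 'b' from first, 'j' from second => "bj"
  Position 3: 'c' from first, 'i' from second => "ci"
  Position 4: 'd' from first, 'h' from second => "dh"
Result: chdibjcidh

chdibjcidh


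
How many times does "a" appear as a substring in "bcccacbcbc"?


Searching for "a" in "bcccacbcbc"
Scanning each position:
  Position 0: "b" => no
  Position 1: "c" => no
  Position 2: "c" => no
  Position 3: "c" => no
  Position 4: "a" => MATCH
  Position 5: "c" => no
  Position 6: "b" => no
  Position 7: "c" => no
  Position 8: "b" => no
  Position 9: "c" => no
Total occurrences: 1

1


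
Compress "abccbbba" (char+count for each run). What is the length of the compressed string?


Input: abccbbba
Runs:
  'a' x 1 => "a1"
  'b' x 1 => "b1"
  'c' x 2 => "c2"
  'b' x 3 => "b3"
  'a' x 1 => "a1"
Compressed: "a1b1c2b3a1"
Compressed length: 10

10


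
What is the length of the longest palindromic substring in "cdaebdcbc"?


Input: "cdaebdcbc"
Checking substrings for palindromes:
  [6:9] "cbc" (len 3) => palindrome
Longest palindromic substring: "cbc" with length 3

3


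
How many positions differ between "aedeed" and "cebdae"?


Comparing "aedeed" and "cebdae" position by position:
  Position 0: 'a' vs 'c' => DIFFER
  Position 1: 'e' vs 'e' => same
  Position 2: 'd' vs 'b' => DIFFER
  Position 3: 'e' vs 'd' => DIFFER
  Position 4: 'e' vs 'a' => DIFFER
  Position 5: 'd' vs 'e' => DIFFER
Positions that differ: 5

5


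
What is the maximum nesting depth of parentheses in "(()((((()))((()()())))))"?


Input: "(()((((()))((()()())))))"
Tracking depth:
  Position 0 '(': depth becomes 1
  Position 1 '(': depth becomes 2
  Position 2 ')': depth becomes 1
  Position 3 '(': depth becomes 2
  Position 4 '(': depth becomes 3
  Position 5 '(': depth becomes 4
  Position 6 '(': depth becomes 5
  Position 7 '(': depth becomes 6
  Position 8 ')': depth becomes 5
  Position 9 ')': depth becomes 4
  Position 10 ')': depth becomes 3
  Position 11 '(': depth becomes 4
  Position 12 '(': depth becomes 5
  Position 13 '(': depth becomes 6
  Position 14 ')': depth becomes 5
  Position 15 '(': depth becomes 6
  Position 16 ')': depth becomes 5
  Position 17 '(': depth becomes 6
  Position 18 ')': depth becomes 5
  Position 19 ')': depth becomes 4
  Position 20 ')': depth becomes 3
  Position 21 ')': depth becomes 2
  Position 22 ')': depth becomes 1
  Position 23 ')': depth becomes 0
Maximum depth reached: 6

6


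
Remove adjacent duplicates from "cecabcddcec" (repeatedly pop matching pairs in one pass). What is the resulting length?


Input: cecabcddcec
Stack-based adjacent duplicate removal:
  Read 'c': push. Stack: c
  Read 'e': push. Stack: ce
  Read 'c': push. Stack: cec
  Read 'a': push. Stack: ceca
  Read 'b': push. Stack: cecab
  Read 'c': push. Stack: cecabc
  Read 'd': push. Stack: cecabcd
  Read 'd': matches stack top 'd' => pop. Stack: cecabc
  Read 'c': matches stack top 'c' => pop. Stack: cecab
  Read 'e': push. Stack: cecabe
  Read 'c': push. Stack: cecabec
Final stack: "cecabec" (length 7)

7


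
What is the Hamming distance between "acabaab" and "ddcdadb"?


Comparing "acabaab" and "ddcdadb" position by position:
  Position 0: 'a' vs 'd' => differ
  Position 1: 'c' vs 'd' => differ
  Position 2: 'a' vs 'c' => differ
  Position 3: 'b' vs 'd' => differ
  Position 4: 'a' vs 'a' => same
  Position 5: 'a' vs 'd' => differ
  Position 6: 'b' vs 'b' => same
Total differences (Hamming distance): 5

5


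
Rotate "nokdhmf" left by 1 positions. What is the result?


Input: "nokdhmf", rotate left by 1
First 1 characters: "n"
Remaining characters: "okdhmf"
Concatenate remaining + first: "okdhmf" + "n" = "okdhmfn"

okdhmfn


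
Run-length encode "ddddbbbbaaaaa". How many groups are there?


Input: ddddbbbbaaaaa
Scanning for consecutive runs:
  Group 1: 'd' x 4 (positions 0-3)
  Group 2: 'b' x 4 (positions 4-7)
  Group 3: 'a' x 5 (positions 8-12)
Total groups: 3

3


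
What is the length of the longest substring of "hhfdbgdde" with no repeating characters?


Input: "hhfdbgdde"
Sliding window (track last position of each char):
  Position 0 ('h'): window [0,0] length 1 -- new best
  Position 1 ('h'): repeat (last at 0), move window start to 1
  Position 1 ('h'): window [1,1] length 1
  Position 2 ('f'): window [1,2] length 2 -- new best
  Position 3 ('d'): window [1,3] length 3 -- new best
  Position 4 ('b'): window [1,4] length 4 -- new best
  Position 5 ('g'): window [1,5] length 5 -- new best
  Position 6 ('d'): repeat (last at 3), move window start to 4
  Position 6 ('d'): window [4,6] length 3
  Position 7 ('d'): repeat (last at 6), move window start to 7
  Position 7 ('d'): window [7,7] length 1
  Position 8 ('e'): window [7,8] length 2
Longest substring with no repeats: "hfdbg" with length 5

5


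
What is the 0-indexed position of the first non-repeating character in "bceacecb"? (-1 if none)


Input: bceacecb
Character frequencies:
  'a': 1
  'b': 2
  'c': 3
  'e': 2
Scanning left to right for freq == 1:
  Position 0 ('b'): freq=2, skip
  Position 1 ('c'): freq=3, skip
  Position 2 ('e'): freq=2, skip
  Position 3 ('a'): unique! => answer = 3

3


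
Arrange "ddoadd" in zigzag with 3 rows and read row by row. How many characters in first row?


Zigzag "ddoadd" into 3 rows:
Placing characters:
  'd' => row 0
  'd' => row 1
  'o' => row 2
  'a' => row 1
  'd' => row 0
  'd' => row 1
Rows:
  Row 0: "dd"
  Row 1: "dad"
  Row 2: "o"
First row length: 2

2


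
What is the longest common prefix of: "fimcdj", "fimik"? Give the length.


Words: fimcdj, fimik
  Position 0: all 'f' => match
  Position 1: all 'i' => match
  Position 2: all 'm' => match
  Position 3: ('c', 'i') => mismatch, stop
LCP = "fim" (length 3)

3


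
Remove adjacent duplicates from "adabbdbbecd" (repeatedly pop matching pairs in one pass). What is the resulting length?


Input: adabbdbbecd
Stack-based adjacent duplicate removal:
  Read 'a': push. Stack: a
  Read 'd': push. Stack: ad
  Read 'a': push. Stack: ada
  Read 'b': push. Stack: adab
  Read 'b': matches stack top 'b' => pop. Stack: ada
  Read 'd': push. Stack: adad
  Read 'b': push. Stack: adadb
  Read 'b': matches stack top 'b' => pop. Stack: adad
  Read 'e': push. Stack: adade
  Read 'c': push. Stack: adadec
  Read 'd': push. Stack: adadecd
Final stack: "adadecd" (length 7)

7


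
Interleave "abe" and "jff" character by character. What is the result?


Interleaving "abe" and "jff":
  Position 0: 'a' from first, 'j' from second => "aj"
  Position 1: 'b' from first, 'f' from second => "bf"
  Position 2: 'e' from first, 'f' from second => "ef"
Result: ajbfef

ajbfef


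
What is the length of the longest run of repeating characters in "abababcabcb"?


Input: "abababcabcb"
Scanning for longest run:
  Position 1 ('b'): new char, reset run to 1
  Position 2 ('a'): new char, reset run to 1
  Position 3 ('b'): new char, reset run to 1
  Position 4 ('a'): new char, reset run to 1
  Position 5 ('b'): new char, reset run to 1
  Position 6 ('c'): new char, reset run to 1
  Position 7 ('a'): new char, reset run to 1
  Position 8 ('b'): new char, reset run to 1
  Position 9 ('c'): new char, reset run to 1
  Position 10 ('b'): new char, reset run to 1
Longest run: 'a' with length 1

1


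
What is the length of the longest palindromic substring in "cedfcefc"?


Input: "cedfcefc"
Checking substrings for palindromes:
  No multi-char palindromic substrings found
Longest palindromic substring: "c" with length 1

1


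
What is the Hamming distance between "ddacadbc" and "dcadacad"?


Comparing "ddacadbc" and "dcadacad" position by position:
  Position 0: 'd' vs 'd' => same
  Position 1: 'd' vs 'c' => differ
  Position 2: 'a' vs 'a' => same
  Position 3: 'c' vs 'd' => differ
  Position 4: 'a' vs 'a' => same
  Position 5: 'd' vs 'c' => differ
  Position 6: 'b' vs 'a' => differ
  Position 7: 'c' vs 'd' => differ
Total differences (Hamming distance): 5

5


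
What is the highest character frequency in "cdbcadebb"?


Input: cdbcadebb
Character counts:
  'a': 1
  'b': 3
  'c': 2
  'd': 2
  'e': 1
Maximum frequency: 3

3


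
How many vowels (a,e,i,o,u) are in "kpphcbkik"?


Input: kpphcbkik
Checking each character:
  'k' at position 0: consonant
  'p' at position 1: consonant
  'p' at position 2: consonant
  'h' at position 3: consonant
  'c' at position 4: consonant
  'b' at position 5: consonant
  'k' at position 6: consonant
  'i' at position 7: vowel (running total: 1)
  'k' at position 8: consonant
Total vowels: 1

1


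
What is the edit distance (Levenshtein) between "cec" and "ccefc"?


Computing edit distance: "cec" -> "ccefc"
DP table:
           c    c    e    f    c
      0    1    2    3    4    5
  c   1    0    1    2    3    4
  e   2    1    1    1    2    3
  c   3    2    1    2    2    2
Edit distance = dp[3][5] = 2

2


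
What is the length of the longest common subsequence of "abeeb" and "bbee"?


LCS of "abeeb" and "bbee"
DP table:
           b    b    e    e
      0    0    0    0    0
  a   0    0    0    0    0
  b   0    1    1    1    1
  e   0    1    1    2    2
  e   0    1    1    2    3
  b   0    1    2    2    3
LCS length = dp[5][4] = 3

3


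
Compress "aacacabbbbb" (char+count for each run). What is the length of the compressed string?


Input: aacacabbbbb
Runs:
  'a' x 2 => "a2"
  'c' x 1 => "c1"
  'a' x 1 => "a1"
  'c' x 1 => "c1"
  'a' x 1 => "a1"
  'b' x 5 => "b5"
Compressed: "a2c1a1c1a1b5"
Compressed length: 12

12


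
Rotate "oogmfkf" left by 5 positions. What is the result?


Input: "oogmfkf", rotate left by 5
First 5 characters: "oogmf"
Remaining characters: "kf"
Concatenate remaining + first: "kf" + "oogmf" = "kfoogmf"

kfoogmf


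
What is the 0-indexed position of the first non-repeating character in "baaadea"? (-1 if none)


Input: baaadea
Character frequencies:
  'a': 4
  'b': 1
  'd': 1
  'e': 1
Scanning left to right for freq == 1:
  Position 0 ('b'): unique! => answer = 0

0


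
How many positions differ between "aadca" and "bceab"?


Comparing "aadca" and "bceab" position by position:
  Position 0: 'a' vs 'b' => DIFFER
  Position 1: 'a' vs 'c' => DIFFER
  Position 2: 'd' vs 'e' => DIFFER
  Position 3: 'c' vs 'a' => DIFFER
  Position 4: 'a' vs 'b' => DIFFER
Positions that differ: 5

5


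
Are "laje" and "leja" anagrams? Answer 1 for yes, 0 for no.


Strings: "laje", "leja"
Sorted first:  aejl
Sorted second: aejl
Sorted forms match => anagrams

1


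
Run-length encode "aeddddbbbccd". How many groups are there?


Input: aeddddbbbccd
Scanning for consecutive runs:
  Group 1: 'a' x 1 (positions 0-0)
  Group 2: 'e' x 1 (positions 1-1)
  Group 3: 'd' x 4 (positions 2-5)
  Group 4: 'b' x 3 (positions 6-8)
  Group 5: 'c' x 2 (positions 9-10)
  Group 6: 'd' x 1 (positions 11-11)
Total groups: 6

6


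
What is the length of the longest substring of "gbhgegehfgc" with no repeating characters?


Input: "gbhgegehfgc"
Sliding window (track last position of each char):
  Position 0 ('g'): window [0,0] length 1 -- new best
  Position 1 ('b'): window [0,1] length 2 -- new best
  Position 2 ('h'): window [0,2] length 3 -- new best
  Position 3 ('g'): repeat (last at 0), move window start to 1
  Position 3 ('g'): window [1,3] length 3
  Position 4 ('e'): window [1,4] length 4 -- new best
  Position 5 ('g'): repeat (last at 3), move window start to 4
  Position 5 ('g'): window [4,5] length 2
  Position 6 ('e'): repeat (last at 4), move window start to 5
  Position 6 ('e'): window [5,6] length 2
  Position 7 ('h'): window [5,7] length 3
  Position 8 ('f'): window [5,8] length 4
  Position 9 ('g'): repeat (last at 5), move window start to 6
  Position 9 ('g'): window [6,9] length 4
  Position 10 ('c'): window [6,10] length 5 -- new best
Longest substring with no repeats: "ehfgc" with length 5

5


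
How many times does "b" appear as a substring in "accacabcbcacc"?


Searching for "b" in "accacabcbcacc"
Scanning each position:
  Position 0: "a" => no
  Position 1: "c" => no
  Position 2: "c" => no
  Position 3: "a" => no
  Position 4: "c" => no
  Position 5: "a" => no
  Position 6: "b" => MATCH
  Position 7: "c" => no
  Position 8: "b" => MATCH
  Position 9: "c" => no
  Position 10: "a" => no
  Position 11: "c" => no
  Position 12: "c" => no
Total occurrences: 2

2


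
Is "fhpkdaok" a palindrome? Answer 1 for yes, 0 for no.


Input: fhpkdaok
Reversed: koadkphf
  Compare pos 0 ('f') with pos 7 ('k'): MISMATCH
  Compare pos 1 ('h') with pos 6 ('o'): MISMATCH
  Compare pos 2 ('p') with pos 5 ('a'): MISMATCH
  Compare pos 3 ('k') with pos 4 ('d'): MISMATCH
Result: not a palindrome

0


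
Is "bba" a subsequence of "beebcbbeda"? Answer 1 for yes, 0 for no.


Check if "bba" is a subsequence of "beebcbbeda"
Greedy scan:
  Position 0 ('b'): matches sub[0] = 'b'
  Position 1 ('e'): no match needed
  Position 2 ('e'): no match needed
  Position 3 ('b'): matches sub[1] = 'b'
  Position 4 ('c'): no match needed
  Position 5 ('b'): no match needed
  Position 6 ('b'): no match needed
  Position 7 ('e'): no match needed
  Position 8 ('d'): no match needed
  Position 9 ('a'): matches sub[2] = 'a'
All 3 characters matched => is a subsequence

1


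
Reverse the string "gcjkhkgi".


Input: gcjkhkgi
Reading characters right to left:
  Position 7: 'i'
  Position 6: 'g'
  Position 5: 'k'
  Position 4: 'h'
  Position 3: 'k'
  Position 2: 'j'
  Position 1: 'c'
  Position 0: 'g'
Reversed: igkhkjcg

igkhkjcg


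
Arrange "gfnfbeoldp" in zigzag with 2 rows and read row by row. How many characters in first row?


Zigzag "gfnfbeoldp" into 2 rows:
Placing characters:
  'g' => row 0
  'f' => row 1
  'n' => row 0
  'f' => row 1
  'b' => row 0
  'e' => row 1
  'o' => row 0
  'l' => row 1
  'd' => row 0
  'p' => row 1
Rows:
  Row 0: "gnbod"
  Row 1: "ffelp"
First row length: 5

5


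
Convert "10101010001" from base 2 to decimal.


Input: "10101010001" in base 2
Positional expansion:
  Digit '1' (value 1) x 2^10 = 1024
  Digit '0' (value 0) x 2^9 = 0
  Digit '1' (value 1) x 2^8 = 256
  Digit '0' (value 0) x 2^7 = 0
  Digit '1' (value 1) x 2^6 = 64
  Digit '0' (value 0) x 2^5 = 0
  Digit '1' (value 1) x 2^4 = 16
  Digit '0' (value 0) x 2^3 = 0
  Digit '0' (value 0) x 2^2 = 0
  Digit '0' (value 0) x 2^1 = 0
  Digit '1' (value 1) x 2^0 = 1
Sum = 1361

1361


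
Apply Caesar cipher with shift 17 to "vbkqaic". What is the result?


Caesar cipher: shift "vbkqaic" by 17
  'v' (pos 21) + 17 = pos 12 = 'm'
  'b' (pos 1) + 17 = pos 18 = 's'
  'k' (pos 10) + 17 = pos 1 = 'b'
  'q' (pos 16) + 17 = pos 7 = 'h'
  'a' (pos 0) + 17 = pos 17 = 'r'
  'i' (pos 8) + 17 = pos 25 = 'z'
  'c' (pos 2) + 17 = pos 19 = 't'
Result: msbhrzt

msbhrzt


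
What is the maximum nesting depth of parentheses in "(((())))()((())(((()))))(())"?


Input: "(((())))()((())(((()))))(())"
Tracking depth:
  Position 0 '(': depth becomes 1
  Position 1 '(': depth becomes 2
  Position 2 '(': depth becomes 3
  Position 3 '(': depth becomes 4
  Position 4 ')': depth becomes 3
  Position 5 ')': depth becomes 2
  Position 6 ')': depth becomes 1
  Position 7 ')': depth becomes 0
  Position 8 '(': depth becomes 1
  Position 9 ')': depth becomes 0
  Position 10 '(': depth becomes 1
  Position 11 '(': depth becomes 2
  Position 12 '(': depth becomes 3
  Position 13 ')': depth becomes 2
  Position 14 ')': depth becomes 1
  Position 15 '(': depth becomes 2
  Position 16 '(': depth becomes 3
  Position 17 '(': depth becomes 4
  Position 18 '(': depth becomes 5
  Position 19 ')': depth becomes 4
  Position 20 ')': depth becomes 3
  Position 21 ')': depth becomes 2
  Position 22 ')': depth becomes 1
  Position 23 ')': depth becomes 0
  Position 24 '(': depth becomes 1
  Position 25 '(': depth becomes 2
  Position 26 ')': depth becomes 1
  Position 27 ')': depth becomes 0
Maximum depth reached: 5

5
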